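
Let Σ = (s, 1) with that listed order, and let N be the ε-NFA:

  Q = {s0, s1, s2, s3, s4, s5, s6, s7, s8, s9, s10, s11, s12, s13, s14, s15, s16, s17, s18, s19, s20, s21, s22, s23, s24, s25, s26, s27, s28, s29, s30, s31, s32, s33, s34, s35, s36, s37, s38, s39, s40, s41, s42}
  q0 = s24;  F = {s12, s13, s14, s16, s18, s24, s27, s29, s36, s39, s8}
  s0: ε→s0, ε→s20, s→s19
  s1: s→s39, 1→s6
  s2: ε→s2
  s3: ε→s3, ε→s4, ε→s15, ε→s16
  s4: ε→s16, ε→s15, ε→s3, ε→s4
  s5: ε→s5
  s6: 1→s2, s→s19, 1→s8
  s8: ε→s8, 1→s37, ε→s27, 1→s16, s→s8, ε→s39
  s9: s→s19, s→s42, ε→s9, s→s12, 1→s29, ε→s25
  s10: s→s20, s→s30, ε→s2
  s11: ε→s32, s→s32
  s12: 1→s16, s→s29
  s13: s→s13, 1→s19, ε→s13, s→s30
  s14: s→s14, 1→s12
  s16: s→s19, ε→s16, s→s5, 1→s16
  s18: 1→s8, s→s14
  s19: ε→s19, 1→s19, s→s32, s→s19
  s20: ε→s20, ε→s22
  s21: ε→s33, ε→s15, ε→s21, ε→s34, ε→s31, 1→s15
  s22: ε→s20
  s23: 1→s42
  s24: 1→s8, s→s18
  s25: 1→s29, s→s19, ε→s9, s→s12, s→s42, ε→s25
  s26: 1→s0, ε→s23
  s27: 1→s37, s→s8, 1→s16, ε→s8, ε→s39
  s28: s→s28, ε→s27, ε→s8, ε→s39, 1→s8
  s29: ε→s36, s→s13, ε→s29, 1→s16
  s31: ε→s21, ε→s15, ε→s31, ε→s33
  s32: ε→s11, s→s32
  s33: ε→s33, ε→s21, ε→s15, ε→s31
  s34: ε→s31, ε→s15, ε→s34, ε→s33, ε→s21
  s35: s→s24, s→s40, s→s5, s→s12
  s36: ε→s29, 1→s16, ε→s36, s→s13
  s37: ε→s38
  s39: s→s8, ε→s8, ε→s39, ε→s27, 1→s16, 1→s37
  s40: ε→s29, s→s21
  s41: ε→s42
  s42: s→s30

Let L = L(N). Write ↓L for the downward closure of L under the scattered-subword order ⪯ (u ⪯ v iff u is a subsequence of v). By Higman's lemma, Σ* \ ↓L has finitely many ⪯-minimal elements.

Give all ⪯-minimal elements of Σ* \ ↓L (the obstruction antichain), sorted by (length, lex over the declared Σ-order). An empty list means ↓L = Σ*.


A = [11s, ss1ss1].

|Q|=43, |F|=11, |δ|=121 (62 ε).
min D↑ (9 st, q0=0, F={6}): 0:s→1,1→2 1:s→3,1→2 2:s→2,1→4 3:s→3,1→5 4:s→6,1→4 5:s→7,1→4 6:s→6,1→6 7:s→8,1→4 8:s→8,1→6.
'11s': run [18, 15, 7, 4] end={s11,s19,s32,s5} — reject; 3/3 single-dels accept.
'ss1ss1': |S_i|=[18, 17, 16, 12, 9, 6, 3] end={s11,s19,s32} rej; 6/6 del acc.
2 obstructions.


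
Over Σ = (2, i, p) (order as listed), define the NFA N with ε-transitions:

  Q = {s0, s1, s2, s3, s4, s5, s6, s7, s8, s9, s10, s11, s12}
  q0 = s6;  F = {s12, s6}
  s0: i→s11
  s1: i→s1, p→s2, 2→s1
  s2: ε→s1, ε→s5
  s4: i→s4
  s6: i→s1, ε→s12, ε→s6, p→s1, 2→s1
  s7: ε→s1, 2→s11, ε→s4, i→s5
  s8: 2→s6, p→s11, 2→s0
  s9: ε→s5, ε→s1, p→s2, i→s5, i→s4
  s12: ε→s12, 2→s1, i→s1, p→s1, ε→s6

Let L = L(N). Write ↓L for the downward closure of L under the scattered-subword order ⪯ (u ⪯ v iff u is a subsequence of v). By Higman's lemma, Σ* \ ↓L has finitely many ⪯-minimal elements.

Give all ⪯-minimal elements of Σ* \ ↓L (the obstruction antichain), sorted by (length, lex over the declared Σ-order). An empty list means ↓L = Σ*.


min(Σ*\↓L) = [2, i, p].

|Q|=13, |F|=2, |δ|=29 (10 ε).
min D↑ (2 st, q0=0, F={1}): 0:2→1,i→1,p→1 1:2→1,i→1,p→1 (ε-aug+det+¬).
'2': |S_i|=[5, 3] end={s1,s2,s5} rej; 1/1 single-dels accept.
'i': |S_i|=[5, 3] end={s1,s2,s5} — reject; 1/1 deletions ∈↓L.
'p': N↓-sim [5, 3] end={s1,s2,s5} ∉↓L; 1/1 single-dels accept.
3 words, ⪯-incomp.


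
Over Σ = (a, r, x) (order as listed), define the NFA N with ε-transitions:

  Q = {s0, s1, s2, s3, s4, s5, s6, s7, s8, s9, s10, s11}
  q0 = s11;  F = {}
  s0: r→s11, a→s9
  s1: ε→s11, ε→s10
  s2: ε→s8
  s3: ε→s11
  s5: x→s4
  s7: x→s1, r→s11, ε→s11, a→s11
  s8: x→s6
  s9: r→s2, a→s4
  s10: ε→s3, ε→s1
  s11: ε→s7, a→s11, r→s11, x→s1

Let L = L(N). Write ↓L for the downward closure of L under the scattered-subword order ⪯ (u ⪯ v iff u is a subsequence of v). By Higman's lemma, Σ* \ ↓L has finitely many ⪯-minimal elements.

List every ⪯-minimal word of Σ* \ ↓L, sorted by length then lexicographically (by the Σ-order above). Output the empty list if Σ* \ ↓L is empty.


|Q|=12, |F|=0, |δ|=20 (8 ε).
min D↑ (1 st, q0=0, F={0}): 0:a→0,r→0,x→0.
ε ∈ L(D↑) — L = ∅.

A = [ε].


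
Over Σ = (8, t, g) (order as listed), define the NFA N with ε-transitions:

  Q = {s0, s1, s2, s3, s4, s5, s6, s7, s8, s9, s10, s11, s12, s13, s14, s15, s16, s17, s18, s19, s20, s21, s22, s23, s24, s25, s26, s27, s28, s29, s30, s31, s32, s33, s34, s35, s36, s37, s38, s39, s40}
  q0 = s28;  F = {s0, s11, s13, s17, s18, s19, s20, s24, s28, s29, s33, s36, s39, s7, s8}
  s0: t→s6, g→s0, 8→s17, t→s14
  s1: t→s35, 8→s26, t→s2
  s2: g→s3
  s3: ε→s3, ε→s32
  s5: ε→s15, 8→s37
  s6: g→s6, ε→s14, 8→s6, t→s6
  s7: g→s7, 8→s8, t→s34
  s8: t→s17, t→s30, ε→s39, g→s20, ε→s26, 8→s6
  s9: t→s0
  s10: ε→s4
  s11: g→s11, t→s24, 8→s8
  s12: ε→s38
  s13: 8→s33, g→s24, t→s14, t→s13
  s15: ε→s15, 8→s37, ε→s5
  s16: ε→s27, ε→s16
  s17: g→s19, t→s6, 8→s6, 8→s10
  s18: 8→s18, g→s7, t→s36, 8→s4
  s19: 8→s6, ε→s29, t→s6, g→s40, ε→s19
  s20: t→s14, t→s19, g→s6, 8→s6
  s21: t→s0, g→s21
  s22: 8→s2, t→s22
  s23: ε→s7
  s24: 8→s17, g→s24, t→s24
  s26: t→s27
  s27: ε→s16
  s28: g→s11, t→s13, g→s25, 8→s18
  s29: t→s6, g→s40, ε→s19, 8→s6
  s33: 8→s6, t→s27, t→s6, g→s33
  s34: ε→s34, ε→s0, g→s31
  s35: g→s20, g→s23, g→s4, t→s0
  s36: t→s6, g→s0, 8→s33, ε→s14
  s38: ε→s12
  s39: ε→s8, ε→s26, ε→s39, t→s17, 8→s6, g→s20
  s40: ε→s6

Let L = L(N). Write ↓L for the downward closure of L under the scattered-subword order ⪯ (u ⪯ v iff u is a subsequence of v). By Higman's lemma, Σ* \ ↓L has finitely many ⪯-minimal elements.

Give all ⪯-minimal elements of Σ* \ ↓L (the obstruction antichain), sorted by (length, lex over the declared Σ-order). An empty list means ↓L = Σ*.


|Q|=41, |F|=15, |δ|=98 (25 ε).
min D↑ (14 st, q0=0, F={9}): 0:8→1,t→2,g→3 1:8→1,t→4,g→5 2:8→6,t→2,g→7 3:8→8,t→7,g→3 4:8→6,t→9,g→10 5:8→8,t→10,g→5 6:8→9,t→9,g→6 7:8→11,t→7,g→7 8:8→9,t→11,g→12 9:8→9,t→9,g→9 10:8→11,t→9,g→10 11:8→9,t→9,g→13 12:8→9,t→13,g→9 13:8→9,t→9,g→9.
'8tt': |S_i|=[27, 22, 16, 4] end={s14,s16,s27,s6} ∉↓L; 3/3 single-dels accept.
't88': run [27, 18, 11, 4] end={s10,s14,s4,s6} ∉↓L; 3/3 deletions ∈↓L.
't8t': |S_i|=[27, 18, 11, 4] end={s14,s16,s27,s6} — reject; 3/3 del acc.
'g88': run [27, 23, 15, 4] end={s10,s14,s4,s6} — reject; 3/3 single-dels accept.
'g8gg': |S_i|=[27, 23, 15, 6, 3] end={s14,s40,s6} — reject; 4/4 deletions ∈↓L.
5 words, ⪯-incomp.

Antichain: [8tt, t88, t8t, g88, g8gg].


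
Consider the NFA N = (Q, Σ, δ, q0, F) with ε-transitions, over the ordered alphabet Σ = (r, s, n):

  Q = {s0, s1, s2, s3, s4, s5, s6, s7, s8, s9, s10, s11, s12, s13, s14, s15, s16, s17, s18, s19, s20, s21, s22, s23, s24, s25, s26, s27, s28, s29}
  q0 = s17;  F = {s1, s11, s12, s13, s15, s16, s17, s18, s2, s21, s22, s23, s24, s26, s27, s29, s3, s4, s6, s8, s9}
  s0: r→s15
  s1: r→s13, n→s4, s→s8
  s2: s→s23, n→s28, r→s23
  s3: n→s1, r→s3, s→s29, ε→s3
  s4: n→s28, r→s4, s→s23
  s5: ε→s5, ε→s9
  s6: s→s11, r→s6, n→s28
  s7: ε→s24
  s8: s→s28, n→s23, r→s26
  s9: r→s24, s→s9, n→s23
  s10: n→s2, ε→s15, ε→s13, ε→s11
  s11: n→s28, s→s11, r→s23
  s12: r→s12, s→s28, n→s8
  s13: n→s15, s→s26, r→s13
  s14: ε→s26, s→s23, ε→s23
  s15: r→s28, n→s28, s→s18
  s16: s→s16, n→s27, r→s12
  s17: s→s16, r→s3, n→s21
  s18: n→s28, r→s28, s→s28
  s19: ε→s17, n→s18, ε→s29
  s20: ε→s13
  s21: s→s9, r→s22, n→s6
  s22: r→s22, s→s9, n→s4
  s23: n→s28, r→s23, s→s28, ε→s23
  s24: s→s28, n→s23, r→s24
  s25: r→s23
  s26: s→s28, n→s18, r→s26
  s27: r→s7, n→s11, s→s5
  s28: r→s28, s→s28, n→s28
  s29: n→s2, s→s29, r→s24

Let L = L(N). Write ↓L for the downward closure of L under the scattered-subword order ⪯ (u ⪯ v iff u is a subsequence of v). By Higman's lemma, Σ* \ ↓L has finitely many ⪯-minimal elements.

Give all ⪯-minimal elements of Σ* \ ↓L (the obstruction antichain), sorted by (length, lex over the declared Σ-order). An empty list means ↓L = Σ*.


A = [srs, nnn, rsnn, rnss, nsns, rnrnr].

|Q|=30, |F|=21, |δ|=84 (13 ε).
min D↑ (22 st, q0=0, F={16}): 0:r→1,s→2,n→3 1:r→1,s→4,n→5 2:r→6,s→2,n→7 3:r→8,s→9,n→10 4:r→11,s→4,n→12 5:r→13,s→14,n→15 6:r→6,s→16,n→14 7:r→11,s→9,n→17 8:r→8,s→9,n→15 9:r→11,s→9,n→18 10:r→10,s→17,n→16 11:r→11,s→16,n→18 12:r→18,s→18,n→16 13:r→13,s→19,n→20 14:r→19,s→16,n→18 15:r→15,s→18,n→16 16:r→16,s→16,n→16 17:r→18,s→17,n→16 18:r→18,s→16,n→16 19:r→19,s→16,n→21 20:r→16,s→21,n→16 21:r→16,s→16,n→16.
'srs': |S_i|=[24, 15, 8, 1] end={s28} — reject; 3/3 deletions ∈↓L.
'nnn': |S_i|=[24, 19, 7, 1] end={s28} — reject; 3/3 single-dels accept.
'rsnn': N↓-sim [24, 19, 10, 4, 1] end={s28} ∉↓L; 4/4 single-dels accept.
'rnss': run [24, 19, 10, 5, 1] end={s28} — reject; 4/4 single-dels accept.
'nsns': N↓-sim [24, 19, 9, 3, 1] end={s28} rej; 4/4 single-dels accept.
'rnrnr': N↓-sim [24, 19, 10, 7, 3, 1] end={s28} rej; 5/5 deletions ∈↓L.
6 minimals (antichain).


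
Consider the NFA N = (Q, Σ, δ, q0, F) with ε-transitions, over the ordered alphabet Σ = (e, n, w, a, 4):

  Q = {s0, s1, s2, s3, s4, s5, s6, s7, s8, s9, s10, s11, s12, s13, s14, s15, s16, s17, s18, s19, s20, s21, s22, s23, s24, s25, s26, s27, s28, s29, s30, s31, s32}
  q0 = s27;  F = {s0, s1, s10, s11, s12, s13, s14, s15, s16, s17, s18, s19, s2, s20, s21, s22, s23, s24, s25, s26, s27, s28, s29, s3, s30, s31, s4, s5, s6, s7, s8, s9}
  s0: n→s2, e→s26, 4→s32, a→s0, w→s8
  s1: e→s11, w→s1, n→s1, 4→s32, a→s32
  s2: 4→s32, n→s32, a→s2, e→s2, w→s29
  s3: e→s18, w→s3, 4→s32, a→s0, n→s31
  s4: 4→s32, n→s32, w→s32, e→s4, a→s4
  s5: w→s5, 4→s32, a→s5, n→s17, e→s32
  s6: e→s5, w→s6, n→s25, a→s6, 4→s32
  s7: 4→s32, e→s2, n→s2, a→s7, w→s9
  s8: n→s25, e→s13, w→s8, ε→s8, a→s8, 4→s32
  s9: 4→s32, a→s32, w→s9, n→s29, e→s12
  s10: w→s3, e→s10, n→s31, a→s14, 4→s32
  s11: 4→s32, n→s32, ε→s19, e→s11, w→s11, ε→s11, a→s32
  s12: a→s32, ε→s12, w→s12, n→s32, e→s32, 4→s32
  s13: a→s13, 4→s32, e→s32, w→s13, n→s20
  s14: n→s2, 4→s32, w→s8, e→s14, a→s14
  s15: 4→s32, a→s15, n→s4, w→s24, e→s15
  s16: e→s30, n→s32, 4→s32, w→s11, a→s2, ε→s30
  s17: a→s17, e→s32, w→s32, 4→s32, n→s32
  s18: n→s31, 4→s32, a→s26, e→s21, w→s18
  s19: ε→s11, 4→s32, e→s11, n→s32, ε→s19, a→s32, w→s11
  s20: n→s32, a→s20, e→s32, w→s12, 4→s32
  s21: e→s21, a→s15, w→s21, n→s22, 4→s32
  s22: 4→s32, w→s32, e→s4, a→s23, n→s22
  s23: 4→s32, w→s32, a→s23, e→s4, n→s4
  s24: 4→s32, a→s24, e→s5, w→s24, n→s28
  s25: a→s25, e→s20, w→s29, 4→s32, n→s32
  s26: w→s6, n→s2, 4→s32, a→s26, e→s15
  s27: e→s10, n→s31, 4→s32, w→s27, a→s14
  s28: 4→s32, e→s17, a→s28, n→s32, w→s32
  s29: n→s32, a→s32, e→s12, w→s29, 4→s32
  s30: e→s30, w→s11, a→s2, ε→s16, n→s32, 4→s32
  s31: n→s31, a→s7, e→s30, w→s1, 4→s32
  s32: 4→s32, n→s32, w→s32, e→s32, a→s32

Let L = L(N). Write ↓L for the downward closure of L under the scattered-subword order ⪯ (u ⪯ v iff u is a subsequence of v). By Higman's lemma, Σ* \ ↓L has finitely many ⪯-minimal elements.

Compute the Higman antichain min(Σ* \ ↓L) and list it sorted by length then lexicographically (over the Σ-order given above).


A = [4, nen, nwa, ann, awee, eweenw].

|Q|=33, |F|=32, |δ|=173 (8 ε).
min D↑ (31 st, q0=0, F={4}): 0:e→1,n→2,w→0,a→3,4→4 1:e→1,n→2,w→5,a→3,4→4 2:e→6,n→2,w→7,a→8,4→4 3:e→3,n→9,w→10,a→3,4→4 4:e→4,n→4,w→4,a→4,4→4 5:e→11,n→2,w→5,a→12,4→4 6:e→6,n→4,w→13,a→9,4→4 7:e→13,n→7,w→7,a→4,4→4 8:e→9,n→9,w→14,a→8,4→4 9:e→9,n→4,w→15,a→9,4→4 10:e→16,n→17,w→10,a→10,4→4 11:e→18,n→2,w→11,a→19,4→4 12:e→19,n→9,w→10,a→12,4→4 13:e→13,n→4,w→13,a→4,4→4 14:e→20,n→15,w→14,a→4,4→4 15:e→20,n→4,w→15,a→4,4→4 16:e→4,n→21,w→16,a→16,4→4 17:e→21,n→4,w→15,a→17,4→4 18:e→18,n→22,w→18,a→23,4→4 19:e→23,n→9,w→24,a→19,4→4 20:e→4,n→4,w→20,a→4,4→4 21:e→4,n→4,w→20,a→21,4→4 22:e→25,n→22,w→4,a→26,4→4 23:e→23,n→25,w→27,a→23,4→4 24:e→28,n→17,w→24,a→24,4→4 25:e→25,n→4,w→4,a→25,4→4 26:e→25,n→25,w→4,a→26,4→4 27:e→28,n→29,w→27,a→27,4→4 28:e→4,n→30,w→28,a→28,4→4 29:e→30,n→4,w→4,a→29,4→4 30:e→4,n→4,w→4,a→30,4→4 (ε-aug+det+¬).
'4': N↓-sim [33, 1] end={s32} — reject; 1/1 del acc.
'nen': |S_i|=[33, 19, 11, 1] end={s32} ∉↓L; 3/3 del acc.
'nwa': run [33, 19, 7, 1] end={s32} ∉↓L; 3/3 del acc.
'ann': |S_i|=[33, 21, 9, 1] end={s32} ∉↓L; 3/3 deletions ∈↓L.
'awee': N↓-sim [33, 21, 13, 6, 1] end={s32} — reject; 4/4 del acc.
'eweenw': |S_i|=[33, 32, 30, 27, 18, 6, 1] end={s32} ∉↓L; 6/6 del acc.
6 obstructions.


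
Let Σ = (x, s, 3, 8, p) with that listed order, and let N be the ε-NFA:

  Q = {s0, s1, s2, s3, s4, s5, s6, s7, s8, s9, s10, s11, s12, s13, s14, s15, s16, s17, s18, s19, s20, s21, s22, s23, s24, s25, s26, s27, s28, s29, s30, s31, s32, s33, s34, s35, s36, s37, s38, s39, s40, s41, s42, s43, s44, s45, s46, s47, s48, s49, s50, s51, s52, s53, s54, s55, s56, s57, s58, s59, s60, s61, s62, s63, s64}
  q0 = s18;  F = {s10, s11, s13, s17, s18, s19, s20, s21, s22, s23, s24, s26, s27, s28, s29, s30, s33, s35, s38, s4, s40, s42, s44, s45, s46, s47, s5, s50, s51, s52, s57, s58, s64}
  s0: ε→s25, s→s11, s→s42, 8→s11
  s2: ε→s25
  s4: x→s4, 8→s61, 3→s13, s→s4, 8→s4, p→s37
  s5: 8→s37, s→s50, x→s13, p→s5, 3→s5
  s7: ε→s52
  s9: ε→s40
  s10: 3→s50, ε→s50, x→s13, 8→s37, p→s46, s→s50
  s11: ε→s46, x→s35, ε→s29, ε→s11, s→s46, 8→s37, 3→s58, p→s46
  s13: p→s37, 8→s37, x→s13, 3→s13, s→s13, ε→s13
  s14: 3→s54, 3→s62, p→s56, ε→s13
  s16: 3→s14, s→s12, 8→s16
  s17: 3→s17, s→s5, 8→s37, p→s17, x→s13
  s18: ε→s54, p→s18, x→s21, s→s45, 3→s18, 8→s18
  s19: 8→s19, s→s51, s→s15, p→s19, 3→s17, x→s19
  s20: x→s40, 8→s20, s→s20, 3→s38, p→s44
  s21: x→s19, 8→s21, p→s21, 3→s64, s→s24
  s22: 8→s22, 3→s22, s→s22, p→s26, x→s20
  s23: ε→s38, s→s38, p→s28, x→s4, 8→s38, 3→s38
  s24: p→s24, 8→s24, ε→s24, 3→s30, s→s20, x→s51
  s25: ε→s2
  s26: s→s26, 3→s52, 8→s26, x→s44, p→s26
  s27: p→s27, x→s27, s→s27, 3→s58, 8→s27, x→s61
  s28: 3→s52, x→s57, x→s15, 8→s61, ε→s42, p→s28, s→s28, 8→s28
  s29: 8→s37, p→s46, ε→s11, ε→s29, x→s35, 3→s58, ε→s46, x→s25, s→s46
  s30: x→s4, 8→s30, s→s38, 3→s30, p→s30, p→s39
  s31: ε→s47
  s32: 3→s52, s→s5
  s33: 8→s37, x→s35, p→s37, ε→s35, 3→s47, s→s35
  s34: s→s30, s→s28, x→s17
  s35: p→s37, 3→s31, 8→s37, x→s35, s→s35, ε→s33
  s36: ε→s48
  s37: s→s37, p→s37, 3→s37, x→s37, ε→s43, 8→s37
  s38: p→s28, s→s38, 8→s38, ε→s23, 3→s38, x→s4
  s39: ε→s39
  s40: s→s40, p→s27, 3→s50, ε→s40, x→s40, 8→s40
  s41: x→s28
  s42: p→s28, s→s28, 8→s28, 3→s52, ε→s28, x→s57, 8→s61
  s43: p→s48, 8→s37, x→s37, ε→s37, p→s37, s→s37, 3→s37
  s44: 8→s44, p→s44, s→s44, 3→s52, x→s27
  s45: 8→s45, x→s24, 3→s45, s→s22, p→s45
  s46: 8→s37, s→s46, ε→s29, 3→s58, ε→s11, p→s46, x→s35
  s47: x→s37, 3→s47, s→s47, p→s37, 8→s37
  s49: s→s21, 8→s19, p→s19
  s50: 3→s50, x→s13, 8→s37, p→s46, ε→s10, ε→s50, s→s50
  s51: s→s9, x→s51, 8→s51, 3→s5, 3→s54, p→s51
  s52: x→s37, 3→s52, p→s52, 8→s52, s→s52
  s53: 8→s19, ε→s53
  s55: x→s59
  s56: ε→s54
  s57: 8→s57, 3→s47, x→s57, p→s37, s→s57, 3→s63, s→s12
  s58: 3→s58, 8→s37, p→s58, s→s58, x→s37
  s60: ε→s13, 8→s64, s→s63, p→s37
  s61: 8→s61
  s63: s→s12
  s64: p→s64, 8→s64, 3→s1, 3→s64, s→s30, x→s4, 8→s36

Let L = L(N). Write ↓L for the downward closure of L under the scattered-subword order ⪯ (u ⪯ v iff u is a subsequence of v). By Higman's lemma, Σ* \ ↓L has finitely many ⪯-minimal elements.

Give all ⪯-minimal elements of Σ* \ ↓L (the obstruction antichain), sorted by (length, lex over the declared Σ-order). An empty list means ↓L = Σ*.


min(Σ*\↓L) = [xx38, x3xp, ssp3x].

|Q|=65, |F|=33, |δ|=249 (35 ε).
min D↑ (28 st, q0=0, F={16}): 0:x→1,s→2,3→0,8→0,p→0 1:x→3,s→4,3→5,8→1,p→1 2:x→4,s→6,3→2,8→2,p→2 3:x→3,s→7,3→8,8→3,p→3 4:x→7,s→9,3→10,8→4,p→4 5:x→11,s→10,3→5,8→5,p→5 6:x→9,s→6,3→6,8→6,p→12 7:x→7,s→13,3→14,8→7,p→7 8:x→15,s→14,3→8,8→16,p→8 9:x→13,s→9,3→17,8→9,p→18 10:x→11,s→17,3→10,8→10,p→10 11:x→11,s→11,3→15,8→11,p→16 12:x→18,s→12,3→19,8→12,p→12 13:x→13,s→13,3→20,8→13,p→21 14:x→15,s→20,3→14,8→16,p→14 15:x→15,s→15,3→15,8→16,p→16 16:x→16,s→16,3→16,8→16,p→16 17:x→11,s→17,3→17,8→17,p→22 18:x→21,s→18,3→19,8→18,p→18 19:x→16,s→19,3→19,8→19,p→19 20:x→15,s→20,3→20,8→16,p→23 21:x→21,s→21,3→24,8→21,p→21 22:x→25,s→22,3→19,8→22,p→22 23:x→26,s→23,3→24,8→16,p→23 24:x→16,s→24,3→24,8→16,p→24 25:x→25,s→25,3→27,8→25,p→16 26:x→26,s→26,3→27,8→16,p→16 27:x→16,s→27,3→27,8→16,p→16.
'xx38': run [48, 44, 30, 21, 3] end={s37,s43,s48} — reject; 4/4 single-dels accept.
'x3xp': run [48, 44, 35, 16, 3] end={s37,s43,s48} — reject; 4/4 del acc.
'ssp3x': N↓-sim [48, 41, 34, 24, 9, 3] end={s37,s43,s48} — reject; 5/5 deletions ∈↓L.
3 obstructions.


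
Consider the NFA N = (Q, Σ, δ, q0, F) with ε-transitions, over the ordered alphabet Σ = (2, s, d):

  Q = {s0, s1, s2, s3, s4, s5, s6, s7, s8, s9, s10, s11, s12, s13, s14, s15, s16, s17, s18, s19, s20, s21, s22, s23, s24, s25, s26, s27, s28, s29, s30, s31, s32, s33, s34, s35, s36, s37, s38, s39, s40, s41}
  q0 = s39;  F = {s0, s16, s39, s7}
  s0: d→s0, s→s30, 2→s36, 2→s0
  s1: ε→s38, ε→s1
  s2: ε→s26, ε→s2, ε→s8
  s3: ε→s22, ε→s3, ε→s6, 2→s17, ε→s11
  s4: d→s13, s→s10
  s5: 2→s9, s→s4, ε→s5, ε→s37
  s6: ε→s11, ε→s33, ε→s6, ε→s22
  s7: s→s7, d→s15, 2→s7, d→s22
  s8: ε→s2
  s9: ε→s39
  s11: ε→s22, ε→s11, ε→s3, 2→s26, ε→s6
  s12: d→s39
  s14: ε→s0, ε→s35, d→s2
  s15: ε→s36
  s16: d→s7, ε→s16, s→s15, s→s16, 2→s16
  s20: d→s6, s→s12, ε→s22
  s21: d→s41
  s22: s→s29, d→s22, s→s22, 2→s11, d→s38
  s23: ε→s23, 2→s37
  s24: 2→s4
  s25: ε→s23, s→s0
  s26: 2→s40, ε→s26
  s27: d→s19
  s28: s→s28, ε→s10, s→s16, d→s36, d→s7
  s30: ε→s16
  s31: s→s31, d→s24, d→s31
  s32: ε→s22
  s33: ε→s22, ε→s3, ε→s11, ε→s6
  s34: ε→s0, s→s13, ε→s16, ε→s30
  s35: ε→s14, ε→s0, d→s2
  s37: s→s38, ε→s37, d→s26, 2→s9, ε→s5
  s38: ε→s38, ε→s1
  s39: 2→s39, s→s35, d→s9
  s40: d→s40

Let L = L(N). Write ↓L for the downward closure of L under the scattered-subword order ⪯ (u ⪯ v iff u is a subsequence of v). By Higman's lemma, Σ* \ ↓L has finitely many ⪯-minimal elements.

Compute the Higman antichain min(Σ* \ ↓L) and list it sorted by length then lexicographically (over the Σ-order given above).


Antichain: [ssdd].

|Q|=42, |F|=4, |δ|=94 (45 ε).
min D↑ (5 st, q0=0, F={4}): 0:2→0,s→1,d→0 1:2→1,s→2,d→1 2:2→2,s→2,d→3 3:2→3,s→3,d→4 4:2→4,s→4,d→4.
'ssdd': N↓-sim [23, 21, 16, 14, 13] end={s1,s11,s15,s17,s22,s26,s29,s3,s33,s36,s38,s40,…} ∉↓L; 4/4 del acc.
1 words, ⪯-incomp.


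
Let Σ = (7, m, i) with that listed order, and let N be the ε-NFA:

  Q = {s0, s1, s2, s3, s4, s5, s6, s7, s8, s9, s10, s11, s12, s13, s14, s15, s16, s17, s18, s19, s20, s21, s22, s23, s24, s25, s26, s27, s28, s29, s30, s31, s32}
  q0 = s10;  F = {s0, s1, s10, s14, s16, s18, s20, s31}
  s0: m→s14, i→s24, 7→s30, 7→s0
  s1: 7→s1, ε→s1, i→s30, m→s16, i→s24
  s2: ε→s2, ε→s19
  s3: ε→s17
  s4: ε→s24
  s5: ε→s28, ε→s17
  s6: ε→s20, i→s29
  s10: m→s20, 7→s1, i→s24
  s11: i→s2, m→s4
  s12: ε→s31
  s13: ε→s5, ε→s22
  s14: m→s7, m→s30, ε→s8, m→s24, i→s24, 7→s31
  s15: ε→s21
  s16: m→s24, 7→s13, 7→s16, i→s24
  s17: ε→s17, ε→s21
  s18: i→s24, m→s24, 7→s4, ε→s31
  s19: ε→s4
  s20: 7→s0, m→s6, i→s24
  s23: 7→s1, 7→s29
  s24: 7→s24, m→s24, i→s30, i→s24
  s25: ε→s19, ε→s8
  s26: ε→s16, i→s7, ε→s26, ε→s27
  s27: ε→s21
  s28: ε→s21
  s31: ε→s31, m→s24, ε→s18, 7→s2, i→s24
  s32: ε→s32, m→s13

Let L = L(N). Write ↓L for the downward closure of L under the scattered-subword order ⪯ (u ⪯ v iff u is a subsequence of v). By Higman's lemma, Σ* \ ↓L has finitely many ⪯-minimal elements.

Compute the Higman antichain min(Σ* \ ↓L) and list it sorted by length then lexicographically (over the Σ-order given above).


|Q|=33, |F|=8, |δ|=67 (27 ε).
min D↑ (8 st, q0=0, F={3}): 0:7→1,m→2,i→3 1:7→1,m→4,i→3 2:7→5,m→2,i→3 3:7→3,m→3,i→3 4:7→4,m→3,i→3 5:7→5,m→6,i→3 6:7→7,m→3,i→3 7:7→3,m→3,i→3.
'i': |S_i|=[23, 3] end={s24,s29,s30} — reject; 1/1 del acc.
'7mm': run [23, 19, 17, 3] end={s24,s30,s7} — reject; 3/3 single-dels accept.
'm7m77': run [23, 21, 18, 10, 7, 5] end={s19,s2,s24,s30,s4} ∉↓L; 5/5 deletions ∈↓L.
3 minimals (antichain).

Antichain: [i, 7mm, m7m77].


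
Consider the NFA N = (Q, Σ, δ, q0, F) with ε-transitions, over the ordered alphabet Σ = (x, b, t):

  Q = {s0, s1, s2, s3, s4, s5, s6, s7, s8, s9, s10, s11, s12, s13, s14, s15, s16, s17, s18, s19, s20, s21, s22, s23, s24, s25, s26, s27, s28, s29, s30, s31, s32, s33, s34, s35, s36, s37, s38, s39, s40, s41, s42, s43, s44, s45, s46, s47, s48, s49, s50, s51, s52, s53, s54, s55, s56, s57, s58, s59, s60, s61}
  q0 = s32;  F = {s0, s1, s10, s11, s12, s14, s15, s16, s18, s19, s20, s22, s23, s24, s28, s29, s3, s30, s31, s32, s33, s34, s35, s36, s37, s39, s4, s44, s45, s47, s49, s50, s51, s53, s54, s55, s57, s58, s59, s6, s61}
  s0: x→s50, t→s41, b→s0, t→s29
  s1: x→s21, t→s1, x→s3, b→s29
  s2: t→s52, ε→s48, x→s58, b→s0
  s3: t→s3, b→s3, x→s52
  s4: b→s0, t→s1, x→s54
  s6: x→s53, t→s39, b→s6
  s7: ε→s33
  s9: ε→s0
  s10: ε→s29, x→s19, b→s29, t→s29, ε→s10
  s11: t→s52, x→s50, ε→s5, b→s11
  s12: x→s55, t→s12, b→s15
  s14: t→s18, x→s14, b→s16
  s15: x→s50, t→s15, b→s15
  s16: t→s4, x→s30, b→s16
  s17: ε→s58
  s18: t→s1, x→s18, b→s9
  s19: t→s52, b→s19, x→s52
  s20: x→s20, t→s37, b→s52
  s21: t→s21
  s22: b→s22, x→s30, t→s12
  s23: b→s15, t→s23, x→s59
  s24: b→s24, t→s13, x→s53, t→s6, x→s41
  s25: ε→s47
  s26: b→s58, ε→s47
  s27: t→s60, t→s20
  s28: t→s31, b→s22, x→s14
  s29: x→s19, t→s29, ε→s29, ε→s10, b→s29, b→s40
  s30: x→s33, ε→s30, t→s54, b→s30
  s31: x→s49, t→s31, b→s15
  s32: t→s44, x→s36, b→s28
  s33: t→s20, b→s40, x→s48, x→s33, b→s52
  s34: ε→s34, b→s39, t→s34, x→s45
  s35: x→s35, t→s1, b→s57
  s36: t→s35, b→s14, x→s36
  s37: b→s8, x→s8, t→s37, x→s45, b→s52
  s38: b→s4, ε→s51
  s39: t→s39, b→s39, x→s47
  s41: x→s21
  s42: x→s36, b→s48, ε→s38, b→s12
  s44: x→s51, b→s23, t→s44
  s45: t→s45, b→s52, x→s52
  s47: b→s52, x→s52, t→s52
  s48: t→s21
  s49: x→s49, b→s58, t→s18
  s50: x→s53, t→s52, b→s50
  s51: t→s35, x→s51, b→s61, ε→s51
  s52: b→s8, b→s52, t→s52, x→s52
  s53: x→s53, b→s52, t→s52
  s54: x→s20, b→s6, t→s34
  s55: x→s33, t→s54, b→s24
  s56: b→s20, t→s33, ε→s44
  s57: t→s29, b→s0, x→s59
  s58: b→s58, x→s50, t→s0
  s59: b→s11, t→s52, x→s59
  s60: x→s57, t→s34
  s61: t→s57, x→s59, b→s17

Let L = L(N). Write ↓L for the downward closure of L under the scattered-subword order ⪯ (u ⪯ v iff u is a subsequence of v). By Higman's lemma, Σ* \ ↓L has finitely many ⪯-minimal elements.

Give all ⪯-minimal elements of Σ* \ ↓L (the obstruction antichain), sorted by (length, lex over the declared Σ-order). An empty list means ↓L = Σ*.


|Q|=62, |F|=41, |δ|=170 (17 ε).
min D↑ (41 st, q0=0, F={30}): 0:x→1,b→2,t→3 1:x→1,b→4,t→5 2:x→4,b→6,t→7 3:x→8,b→9,t→3 4:x→4,b→10,t→11 5:x→5,b→12,t→13 6:x→14,b→6,t→15 7:x→16,b→17,t→7 8:x→8,b→18,t→5 9:x→19,b→17,t→9 10:x→14,b→10,t→20 11:x→11,b→21,t→13 12:x→19,b→21,t→22 13:x→23,b→22,t→13 14:x→24,b→14,t→25 15:x→26,b→17,t→15 16:x→16,b→27,t→11 17:x→28,b→17,t→17 18:x→19,b→27,t→12 19:x→19,b→29,t→30 20:x→25,b→21,t→13 21:x→28,b→21,t→22 22:x→31,b→22,t→22 23:x→30,b→23,t→23 24:x→24,b→30,t→32 25:x→32,b→33,t→34 26:x→24,b→35,t→25 27:x→28,b→27,t→21 28:x→36,b→28,t→30 29:x→28,b→29,t→30 30:x→30,b→30,t→30 31:x→30,b→31,t→30 32:x→32,b→30,t→37 33:x→36,b→33,t→38 34:x→39,b→38,t→34 35:x→36,b→35,t→33 36:x→36,b→30,t→30 37:x→39,b→30,t→37 38:x→40,b→38,t→38 39:x→30,b→30,t→39 40:x→30,b→30,t→30 (ε-aug+det+¬).
'tbxt': |S_i|=[51, 44, 27, 11, 3] end={s21,s52,s8} — reject; 4/4 del acc.
'xttxx': |S_i|=[51, 43, 30, 15, 7, 2] end={s52,s8} — reject; 5/5 single-dels accept.
'bbxxb': N↓-sim [51, 46, 37, 23, 12, 3] end={s40,s52,s8} — reject; 5/5 single-dels accept.
3 minimals (antichain).

A = [tbxt, xttxx, bbxxb].


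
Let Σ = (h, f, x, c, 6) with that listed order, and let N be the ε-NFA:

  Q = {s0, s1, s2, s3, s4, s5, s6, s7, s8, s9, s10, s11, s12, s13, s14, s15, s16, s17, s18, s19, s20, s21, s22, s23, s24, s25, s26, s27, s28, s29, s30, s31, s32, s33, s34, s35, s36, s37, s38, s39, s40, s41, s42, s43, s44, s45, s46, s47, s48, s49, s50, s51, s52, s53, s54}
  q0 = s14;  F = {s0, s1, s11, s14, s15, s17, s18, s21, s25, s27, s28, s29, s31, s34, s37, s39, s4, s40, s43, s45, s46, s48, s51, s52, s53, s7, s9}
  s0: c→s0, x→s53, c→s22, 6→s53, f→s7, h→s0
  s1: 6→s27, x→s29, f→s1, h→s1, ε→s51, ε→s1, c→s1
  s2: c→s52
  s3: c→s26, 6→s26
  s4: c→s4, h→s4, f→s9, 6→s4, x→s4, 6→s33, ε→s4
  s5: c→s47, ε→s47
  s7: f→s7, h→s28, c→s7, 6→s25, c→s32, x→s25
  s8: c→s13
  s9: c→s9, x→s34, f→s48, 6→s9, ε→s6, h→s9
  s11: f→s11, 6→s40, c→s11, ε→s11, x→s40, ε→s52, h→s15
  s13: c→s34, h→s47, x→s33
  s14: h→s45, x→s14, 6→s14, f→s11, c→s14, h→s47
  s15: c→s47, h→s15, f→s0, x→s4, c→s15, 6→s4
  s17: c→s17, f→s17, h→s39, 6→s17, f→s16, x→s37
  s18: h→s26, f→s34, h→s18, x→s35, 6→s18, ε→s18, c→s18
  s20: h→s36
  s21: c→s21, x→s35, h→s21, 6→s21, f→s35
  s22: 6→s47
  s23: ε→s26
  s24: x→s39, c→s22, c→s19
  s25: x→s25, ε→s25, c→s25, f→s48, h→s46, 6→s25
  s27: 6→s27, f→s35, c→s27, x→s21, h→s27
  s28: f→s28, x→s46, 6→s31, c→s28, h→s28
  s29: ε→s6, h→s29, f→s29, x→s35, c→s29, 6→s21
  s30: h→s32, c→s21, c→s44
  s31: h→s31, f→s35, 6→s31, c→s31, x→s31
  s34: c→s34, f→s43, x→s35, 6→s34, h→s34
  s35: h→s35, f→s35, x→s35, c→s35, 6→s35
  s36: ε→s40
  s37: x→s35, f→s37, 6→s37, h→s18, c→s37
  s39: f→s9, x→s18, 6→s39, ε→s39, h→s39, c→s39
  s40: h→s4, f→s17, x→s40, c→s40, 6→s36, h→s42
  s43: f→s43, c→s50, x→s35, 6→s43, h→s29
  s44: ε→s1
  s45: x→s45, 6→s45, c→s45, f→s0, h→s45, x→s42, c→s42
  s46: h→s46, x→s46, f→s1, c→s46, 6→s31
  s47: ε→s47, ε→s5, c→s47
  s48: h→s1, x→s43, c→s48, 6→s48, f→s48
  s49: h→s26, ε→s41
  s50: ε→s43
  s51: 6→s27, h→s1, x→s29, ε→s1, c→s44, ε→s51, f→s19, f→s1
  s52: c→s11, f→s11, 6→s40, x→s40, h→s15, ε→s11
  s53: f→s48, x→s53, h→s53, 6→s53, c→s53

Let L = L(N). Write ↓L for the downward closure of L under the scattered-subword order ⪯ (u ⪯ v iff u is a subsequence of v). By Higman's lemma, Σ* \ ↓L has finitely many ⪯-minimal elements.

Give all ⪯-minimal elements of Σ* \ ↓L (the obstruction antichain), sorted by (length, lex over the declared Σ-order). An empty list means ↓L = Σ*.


|Q|=55, |F|=27, |δ|=190 (21 ε).
min D↑ (26 st, q0=0, F={22}): 0:h→1,f→2,x→0,c→0,6→0 1:h→1,f→3,x→1,c→1,6→1 2:h→4,f→2,x→5,c→2,6→5 3:h→3,f→6,x→7,c→3,6→7 4:h→4,f→3,x→8,c→4,6→8 5:h→8,f→9,x→5,c→5,6→5 6:h→10,f→6,x→11,c→6,6→11 7:h→7,f→12,x→7,c→7,6→7 8:h→8,f→13,x→8,c→8,6→8 9:h→14,f→9,x→15,c→9,6→9 10:h→10,f→10,x→16,c→10,6→17 11:h→16,f→12,x→11,c→11,6→11 12:h→18,f→12,x→19,c→12,6→12 13:h→13,f→12,x→20,c→13,6→13 14:h→14,f→13,x→21,c→14,6→14 15:h→21,f→15,x→22,c→15,6→15 16:h→16,f→18,x→16,c→16,6→17 17:h→17,f→22,x→17,c→17,6→17 18:h→18,f→18,x→23,c→18,6→24 19:h→23,f→19,x→22,c→19,6→19 20:h→20,f→19,x→22,c→20,6→20 21:h→21,f→20,x→22,c→21,6→21 22:h→22,f→22,x→22,c→22,6→22 23:h→23,f→23,x→22,c→23,6→25 24:h→24,f→22,x→25,c→24,6→24 25:h→25,f→22,x→22,c→25,6→25 (ε-aug+det+¬).
'fxfxx': N↓-sim [41, 39, 29, 20, 10, 1] end={s35} — reject; 5/5 single-dels accept.
'f6fxx': N↓-sim [41, 39, 31, 20, 10, 1] end={s35} rej; 5/5 single-dels accept.
'hffh6f': run [41, 33, 25, 18, 12, 4, 1] end={s35} ∉↓L; 6/6 single-dels accept.
3 obstructions.

Antichain: [fxfxx, f6fxx, hffh6f].


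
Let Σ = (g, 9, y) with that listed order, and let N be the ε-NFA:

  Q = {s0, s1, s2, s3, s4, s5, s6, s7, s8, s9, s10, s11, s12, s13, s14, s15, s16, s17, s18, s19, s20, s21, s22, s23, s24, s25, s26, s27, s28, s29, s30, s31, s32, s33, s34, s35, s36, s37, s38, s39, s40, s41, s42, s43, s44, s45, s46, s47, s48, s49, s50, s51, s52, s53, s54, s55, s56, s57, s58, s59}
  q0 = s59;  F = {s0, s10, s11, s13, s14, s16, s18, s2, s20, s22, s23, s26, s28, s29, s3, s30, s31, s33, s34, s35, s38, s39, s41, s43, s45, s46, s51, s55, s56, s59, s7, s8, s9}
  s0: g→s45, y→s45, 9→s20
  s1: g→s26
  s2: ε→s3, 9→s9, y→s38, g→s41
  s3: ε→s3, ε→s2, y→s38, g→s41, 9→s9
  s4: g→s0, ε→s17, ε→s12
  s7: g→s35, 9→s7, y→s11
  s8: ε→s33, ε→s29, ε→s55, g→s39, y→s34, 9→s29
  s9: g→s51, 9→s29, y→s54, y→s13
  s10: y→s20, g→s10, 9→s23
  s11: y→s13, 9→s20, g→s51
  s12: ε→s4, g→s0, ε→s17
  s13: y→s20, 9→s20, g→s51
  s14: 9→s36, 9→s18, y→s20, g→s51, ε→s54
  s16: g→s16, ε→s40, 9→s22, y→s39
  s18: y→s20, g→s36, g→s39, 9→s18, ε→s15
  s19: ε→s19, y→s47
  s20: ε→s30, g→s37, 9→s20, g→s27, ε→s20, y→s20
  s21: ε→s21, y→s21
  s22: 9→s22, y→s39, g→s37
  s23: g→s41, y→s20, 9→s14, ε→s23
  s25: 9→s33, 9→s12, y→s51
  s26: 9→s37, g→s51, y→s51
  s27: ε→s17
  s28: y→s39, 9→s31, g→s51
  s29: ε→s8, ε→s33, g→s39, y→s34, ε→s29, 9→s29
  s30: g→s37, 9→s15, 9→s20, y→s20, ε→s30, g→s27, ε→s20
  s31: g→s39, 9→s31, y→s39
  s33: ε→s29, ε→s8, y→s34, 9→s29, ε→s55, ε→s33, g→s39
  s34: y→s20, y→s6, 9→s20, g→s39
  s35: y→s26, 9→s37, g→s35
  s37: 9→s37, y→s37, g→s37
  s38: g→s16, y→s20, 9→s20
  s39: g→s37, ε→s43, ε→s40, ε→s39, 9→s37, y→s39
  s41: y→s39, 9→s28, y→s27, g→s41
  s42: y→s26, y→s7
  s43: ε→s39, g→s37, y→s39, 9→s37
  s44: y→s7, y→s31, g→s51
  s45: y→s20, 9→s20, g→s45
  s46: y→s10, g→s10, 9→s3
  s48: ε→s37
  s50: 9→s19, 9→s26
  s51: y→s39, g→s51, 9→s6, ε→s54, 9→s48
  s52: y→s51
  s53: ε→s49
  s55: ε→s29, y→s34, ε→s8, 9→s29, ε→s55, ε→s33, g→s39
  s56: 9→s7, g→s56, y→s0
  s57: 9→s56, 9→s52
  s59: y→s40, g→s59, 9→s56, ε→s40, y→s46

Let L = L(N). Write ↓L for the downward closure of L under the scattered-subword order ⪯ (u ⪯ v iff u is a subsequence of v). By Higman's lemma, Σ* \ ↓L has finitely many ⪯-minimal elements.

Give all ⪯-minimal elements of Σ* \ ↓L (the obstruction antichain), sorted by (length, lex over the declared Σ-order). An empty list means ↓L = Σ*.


A = [99g9, 9y9g, ygyg, yyyg, y9gy9, y999gg].

|Q|=60, |F|=33, |δ|=170 (40 ε).
min D↑ (28 st, q0=0, F={15}): 0:g→0,9→1,y→2 1:g→1,9→3,y→4 2:g→5,9→6,y→5 3:g→7,9→3,y→8 4:g→9,9→10,y→9 5:g→5,9→11,y→10 6:g→12,9→13,y→14 7:g→7,9→15,y→16 8:g→17,9→10,y→18 9:g→9,9→10,y→10 10:g→15,9→10,y→10 11:g→12,9→19,y→10 12:g→12,9→20,y→21 13:g→17,9→22,y→18 14:g→23,9→10,y→10 15:g→15,9→15,y→15 16:g→17,9→15,y→17 17:g→17,9→15,y→21 18:g→17,9→10,y→10 19:g→17,9→24,y→10 20:g→17,9→25,y→21 21:g→15,9→15,y→21 22:g→21,9→22,y→26 23:g→23,9→27,y→21 24:g→21,9→24,y→10 25:g→21,9→25,y→21 26:g→21,9→10,y→10 27:g→15,9→27,y→21 [Hopcroft].
'99g9': run [42, 39, 30, 13, 3] end={s37,s48,s6} ∉↓L; 4/4 del acc.
'9y9g': run [42, 39, 22, 12, 3] end={s17,s27,s37} — reject; 4/4 del acc.
'ygyg': |S_i|=[42, 38, 24, 9, 3] end={s17,s27,s37} ∉↓L; 4/4 single-dels accept.
'yyyg': N↓-sim [42, 38, 27, 10, 3] end={s17,s27,s37} rej; 4/4 deletions ∈↓L.
'y9gy9': N↓-sim [42, 38, 32, 16, 6, 1] end={s37} ∉↓L; 5/5 deletions ∈↓L.
'y999gg': run [42, 38, 32, 26, 20, 7, 1] end={s37} rej; 6/6 single-dels accept.
6 words, ⪯-incomp.


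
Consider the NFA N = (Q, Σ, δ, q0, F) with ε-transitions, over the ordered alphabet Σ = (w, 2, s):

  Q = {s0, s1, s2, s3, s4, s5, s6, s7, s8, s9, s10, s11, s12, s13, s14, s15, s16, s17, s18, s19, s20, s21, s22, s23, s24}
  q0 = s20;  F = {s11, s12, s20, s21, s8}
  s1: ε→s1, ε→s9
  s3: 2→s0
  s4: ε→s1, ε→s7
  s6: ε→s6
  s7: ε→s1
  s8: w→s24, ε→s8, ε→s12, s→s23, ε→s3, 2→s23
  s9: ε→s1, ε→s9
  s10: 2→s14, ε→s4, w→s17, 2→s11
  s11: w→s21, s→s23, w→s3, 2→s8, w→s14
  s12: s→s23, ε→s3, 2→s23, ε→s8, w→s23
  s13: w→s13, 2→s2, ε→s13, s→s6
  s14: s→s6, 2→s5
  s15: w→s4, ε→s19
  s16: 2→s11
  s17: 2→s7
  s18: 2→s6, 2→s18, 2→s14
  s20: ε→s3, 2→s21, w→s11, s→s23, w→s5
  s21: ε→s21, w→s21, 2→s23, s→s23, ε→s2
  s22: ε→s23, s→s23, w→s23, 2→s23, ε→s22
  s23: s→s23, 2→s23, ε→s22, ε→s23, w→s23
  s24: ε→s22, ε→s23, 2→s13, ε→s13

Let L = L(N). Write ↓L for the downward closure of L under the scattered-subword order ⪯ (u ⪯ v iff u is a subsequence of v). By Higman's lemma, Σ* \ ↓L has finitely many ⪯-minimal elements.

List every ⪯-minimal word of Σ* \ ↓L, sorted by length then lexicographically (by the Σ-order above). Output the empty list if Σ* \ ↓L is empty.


min(Σ*\↓L) = [s, 22, ww2, w2w].

|Q|=25, |F|=5, |δ|=66 (26 ε).
min D↑ (5 st, q0=0, F={3}): 0:w→1,2→2,s→3 1:w→2,2→4,s→3 2:w→2,2→3,s→3 3:w→3,2→3,s→3 4:w→3,2→3,s→3 [Hopcroft].
's': N↓-sim [15, 3] end={s22,s23,s6} rej; 1/1 single-dels accept.
'22': N↓-sim [15, 12, 6] end={s0,s13,s2,s22,s23,s6} rej; 2/2 deletions ∈↓L.
'ww2': N↓-sim [15, 14, 11, 7] end={s0,s13,s2,s22,s23,s5,s6} — reject; 3/3 del acc.
'w2w': |S_i|=[15, 14, 11, 6] end={s13,s2,s22,s23,s24,s6} — reject; 3/3 single-dels accept.
4 words, ⪯-incomp.


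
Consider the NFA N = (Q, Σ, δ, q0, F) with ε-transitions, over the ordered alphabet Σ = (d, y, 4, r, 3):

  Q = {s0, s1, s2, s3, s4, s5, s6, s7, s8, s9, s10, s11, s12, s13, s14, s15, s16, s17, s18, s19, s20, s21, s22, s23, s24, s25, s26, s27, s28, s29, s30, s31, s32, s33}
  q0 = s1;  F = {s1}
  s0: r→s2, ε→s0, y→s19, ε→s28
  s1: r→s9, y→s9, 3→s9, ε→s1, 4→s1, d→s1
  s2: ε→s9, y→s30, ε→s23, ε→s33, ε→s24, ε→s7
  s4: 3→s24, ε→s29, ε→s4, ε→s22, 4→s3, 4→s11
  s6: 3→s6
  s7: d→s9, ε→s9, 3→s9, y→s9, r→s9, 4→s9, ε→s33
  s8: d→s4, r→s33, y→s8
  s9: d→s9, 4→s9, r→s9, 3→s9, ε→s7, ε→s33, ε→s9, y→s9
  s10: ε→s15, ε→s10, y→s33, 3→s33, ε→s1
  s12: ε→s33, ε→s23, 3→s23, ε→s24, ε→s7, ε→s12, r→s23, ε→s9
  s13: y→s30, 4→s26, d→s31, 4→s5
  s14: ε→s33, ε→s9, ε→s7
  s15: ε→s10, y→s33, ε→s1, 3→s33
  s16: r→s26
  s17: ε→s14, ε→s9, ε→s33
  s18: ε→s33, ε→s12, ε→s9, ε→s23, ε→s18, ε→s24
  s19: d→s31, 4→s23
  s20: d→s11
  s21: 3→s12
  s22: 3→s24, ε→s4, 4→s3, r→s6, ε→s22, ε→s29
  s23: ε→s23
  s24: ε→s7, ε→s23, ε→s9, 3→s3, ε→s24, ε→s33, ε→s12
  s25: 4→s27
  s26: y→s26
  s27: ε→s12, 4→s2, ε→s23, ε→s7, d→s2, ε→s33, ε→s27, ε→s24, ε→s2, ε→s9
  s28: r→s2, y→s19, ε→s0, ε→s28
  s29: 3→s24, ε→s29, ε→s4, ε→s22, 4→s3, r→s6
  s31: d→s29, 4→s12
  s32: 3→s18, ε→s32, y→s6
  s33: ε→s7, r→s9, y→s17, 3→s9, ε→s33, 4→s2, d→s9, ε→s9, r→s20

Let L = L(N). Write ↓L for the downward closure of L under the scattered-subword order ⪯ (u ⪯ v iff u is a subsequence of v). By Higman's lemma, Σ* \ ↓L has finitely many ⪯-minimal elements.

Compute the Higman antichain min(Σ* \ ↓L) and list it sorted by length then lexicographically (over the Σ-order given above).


|Q|=34, |F|=1, |δ|=129 (66 ε).
min D↑ (2 st, q0=0, F={1}): 0:d→0,y→1,4→0,r→1,3→1 1:d→1,y→1,4→1,r→1,3→1 (ε-aug+det+¬).
'y': N↓-sim [14, 13] end={s11,s12,s14,s17,s2,s20,s23,s24,s3,s30,s33,s7,…} rej; 1/1 single-dels accept.
'r': |S_i|=[14, 13] end={s11,s12,s14,s17,s2,s20,s23,s24,s3,s30,s33,s7,…} ∉↓L; 1/1 deletions ∈↓L.
'3': N↓-sim [14, 13] end={s11,s12,s14,s17,s2,s20,s23,s24,s3,s30,s33,s7,…} rej; 1/1 single-dels accept.
3 obstructions.

A = [y, r, 3].


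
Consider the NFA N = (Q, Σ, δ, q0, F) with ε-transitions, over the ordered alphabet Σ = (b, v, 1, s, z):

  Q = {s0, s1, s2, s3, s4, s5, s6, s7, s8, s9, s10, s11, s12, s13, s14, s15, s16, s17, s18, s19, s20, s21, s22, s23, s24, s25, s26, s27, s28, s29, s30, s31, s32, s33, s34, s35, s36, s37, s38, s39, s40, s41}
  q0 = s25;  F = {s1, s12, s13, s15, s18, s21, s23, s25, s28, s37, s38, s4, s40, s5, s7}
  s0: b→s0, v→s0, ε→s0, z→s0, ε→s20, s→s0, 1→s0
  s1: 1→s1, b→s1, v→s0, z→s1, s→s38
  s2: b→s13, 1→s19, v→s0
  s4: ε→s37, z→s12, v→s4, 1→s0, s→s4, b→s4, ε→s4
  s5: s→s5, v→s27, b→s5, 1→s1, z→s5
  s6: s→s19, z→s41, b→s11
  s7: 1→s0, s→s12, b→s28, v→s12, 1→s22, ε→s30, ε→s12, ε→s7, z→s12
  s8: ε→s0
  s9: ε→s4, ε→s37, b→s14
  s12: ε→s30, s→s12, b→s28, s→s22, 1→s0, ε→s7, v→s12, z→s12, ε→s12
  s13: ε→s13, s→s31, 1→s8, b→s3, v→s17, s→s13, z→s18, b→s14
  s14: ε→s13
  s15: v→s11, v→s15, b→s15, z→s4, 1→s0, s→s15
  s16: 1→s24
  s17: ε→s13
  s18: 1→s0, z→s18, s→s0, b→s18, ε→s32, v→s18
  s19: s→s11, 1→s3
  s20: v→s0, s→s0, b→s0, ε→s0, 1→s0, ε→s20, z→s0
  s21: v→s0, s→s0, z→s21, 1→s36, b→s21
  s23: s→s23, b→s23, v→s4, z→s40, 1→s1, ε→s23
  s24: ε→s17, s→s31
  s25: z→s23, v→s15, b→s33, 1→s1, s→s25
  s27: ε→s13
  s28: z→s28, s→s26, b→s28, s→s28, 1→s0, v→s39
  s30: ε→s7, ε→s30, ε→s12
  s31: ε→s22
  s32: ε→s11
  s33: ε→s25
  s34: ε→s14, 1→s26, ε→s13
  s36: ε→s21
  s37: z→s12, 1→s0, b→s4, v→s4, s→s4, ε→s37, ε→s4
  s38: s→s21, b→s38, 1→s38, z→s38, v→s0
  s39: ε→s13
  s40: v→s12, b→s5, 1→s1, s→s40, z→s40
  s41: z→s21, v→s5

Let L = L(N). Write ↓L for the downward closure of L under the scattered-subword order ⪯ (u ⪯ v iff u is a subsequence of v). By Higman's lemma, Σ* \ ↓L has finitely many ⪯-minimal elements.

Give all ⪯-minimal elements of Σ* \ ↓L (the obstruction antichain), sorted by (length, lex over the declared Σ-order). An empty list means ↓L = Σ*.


|Q|=42, |F|=15, |δ|=139 (34 ε).
min D↑ (14 st, q0=0, F={4}): 0:b→0,v→1,1→2,s→0,z→3 1:b→1,v→1,1→4,s→1,z→5 2:b→2,v→4,1→2,s→6,z→2 3:b→3,v→5,1→2,s→3,z→7 4:b→4,v→4,1→4,s→4,z→4 5:b→5,v→5,1→4,s→5,z→8 6:b→6,v→4,1→6,s→9,z→6 7:b→10,v→8,1→2,s→7,z→7 8:b→11,v→8,1→4,s→8,z→8 9:b→9,v→4,1→9,s→4,z→9 10:b→10,v→12,1→2,s→10,z→10 11:b→11,v→12,1→4,s→11,z→11 12:b→12,v→12,1→4,s→12,z→13 13:b→13,v→13,1→4,s→4,z→13 (ε-aug+det+¬).
'v1': run [31, 22, 4] end={s0,s20,s22,s8} rej; 2/2 deletions ∈↓L.
'1v': run [31, 8, 2] end={s0,s20} ∉↓L; 2/2 del acc.
'1sss': |S_i|=[31, 8, 5, 4, 2] end={s0,s20} rej; 4/4 single-dels accept.
'zzbvzs': |S_i|=[31, 28, 25, 21, 14, 5, 2] end={s0,s20} — reject; 6/6 single-dels accept.
4 minimals (antichain).

min(Σ*\↓L) = [v1, 1v, 1sss, zzbvzs].
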